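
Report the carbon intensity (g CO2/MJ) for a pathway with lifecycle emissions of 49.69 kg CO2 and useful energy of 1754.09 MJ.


CI = CO2 * 1000 / E
= 49.69 * 1000 / 1754.09
= 28.3281 g CO2/MJ

28.3281 g CO2/MJ


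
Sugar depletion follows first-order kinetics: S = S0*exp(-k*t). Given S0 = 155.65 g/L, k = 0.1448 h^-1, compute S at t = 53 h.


S = S0 * exp(-k * t)
S = 155.65 * exp(-0.1448 * 53)
S = 0.0723 g/L

0.0723 g/L


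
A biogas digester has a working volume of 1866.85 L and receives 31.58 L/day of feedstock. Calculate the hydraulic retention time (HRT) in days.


HRT = V / Q
= 1866.85 / 31.58
= 59.1149 days

59.1149 days


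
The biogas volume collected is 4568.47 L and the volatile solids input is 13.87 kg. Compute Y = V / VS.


Y = V / VS
= 4568.47 / 13.87
= 329.3778 L/kg VS

329.3778 L/kg VS


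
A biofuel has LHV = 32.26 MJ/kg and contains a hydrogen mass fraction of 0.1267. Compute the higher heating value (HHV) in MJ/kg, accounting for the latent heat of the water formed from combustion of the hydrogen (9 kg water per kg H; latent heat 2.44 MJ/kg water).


HHV = LHV + H_frac * 9 * 2.44
= 32.26 + 0.1267 * 9 * 2.44
= 35.0423 MJ/kg

35.0423 MJ/kg


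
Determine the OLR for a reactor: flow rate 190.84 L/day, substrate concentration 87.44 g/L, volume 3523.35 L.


OLR = Q * S / V
= 190.84 * 87.44 / 3523.35
= 4.7361 g/L/day

4.7361 g/L/day


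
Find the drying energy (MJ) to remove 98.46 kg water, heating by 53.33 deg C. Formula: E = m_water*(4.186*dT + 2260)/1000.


E = m_water * (4.186 * dT + 2260) / 1000
= 98.46 * (4.186 * 53.33 + 2260) / 1000
= 244.4997 MJ

244.4997 MJ


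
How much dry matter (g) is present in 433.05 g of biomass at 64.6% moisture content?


Wd = Ww * (1 - MC/100)
= 433.05 * (1 - 64.6/100)
= 153.2997 g

153.2997 g


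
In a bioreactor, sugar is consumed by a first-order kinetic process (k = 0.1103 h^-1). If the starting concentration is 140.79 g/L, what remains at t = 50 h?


S = S0 * exp(-k * t)
S = 140.79 * exp(-0.1103 * 50)
S = 0.5668 g/L

0.5668 g/L


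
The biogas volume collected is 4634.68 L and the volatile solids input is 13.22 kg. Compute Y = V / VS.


Y = V / VS
= 4634.68 / 13.22
= 350.5809 L/kg VS

350.5809 L/kg VS


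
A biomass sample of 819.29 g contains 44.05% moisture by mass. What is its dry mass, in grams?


Wd = Ww * (1 - MC/100)
= 819.29 * (1 - 44.05/100)
= 458.3928 g

458.3928 g


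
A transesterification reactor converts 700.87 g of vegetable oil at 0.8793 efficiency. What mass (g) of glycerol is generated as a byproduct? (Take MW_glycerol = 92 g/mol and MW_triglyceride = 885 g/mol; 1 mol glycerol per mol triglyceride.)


glycerol = oil * conv * (92/885)
= 700.87 * 0.8793 * 92 / 885
= 64.0647 g

64.0647 g


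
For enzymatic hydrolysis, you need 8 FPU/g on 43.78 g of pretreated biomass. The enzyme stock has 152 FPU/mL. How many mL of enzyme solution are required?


V = dosage * m_sub / activity
V = 8 * 43.78 / 152
V = 2.3042 mL

2.3042 mL


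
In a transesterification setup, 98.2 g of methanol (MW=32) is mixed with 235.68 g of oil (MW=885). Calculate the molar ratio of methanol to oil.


Molar ratio = n_MeOH / n_oil = (MeOH/32) / (oil/885) = (MeOH * 885) / (32 * oil)
= (98.2 * 885) / (32 * 235.68)
= 11.5234

11.5234


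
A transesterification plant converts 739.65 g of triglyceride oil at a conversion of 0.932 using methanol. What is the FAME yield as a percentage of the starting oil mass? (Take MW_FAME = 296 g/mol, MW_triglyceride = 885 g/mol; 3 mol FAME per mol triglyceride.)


m_FAME = oil * conv * (3 * 296 / 885) = oil * conv * (888/885)
= 739.65 * 0.932 * 888 / 885
= 691.6906 g
Y = m_FAME / oil * 100 = conv * (888/885) * 100
= 0.932 * 888 / 885 * 100
= 93.52%

93.52%


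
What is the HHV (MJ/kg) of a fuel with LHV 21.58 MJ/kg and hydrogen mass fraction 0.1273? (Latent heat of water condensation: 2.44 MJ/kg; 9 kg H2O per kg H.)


HHV = LHV + H_frac * 9 * 2.44
= 21.58 + 0.1273 * 9 * 2.44
= 24.3755 MJ/kg

24.3755 MJ/kg


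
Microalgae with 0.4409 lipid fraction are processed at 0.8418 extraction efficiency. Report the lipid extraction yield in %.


Y = lipid_content * extraction_eff * 100
= 0.4409 * 0.8418 * 100
= 37.1150%

37.1150%


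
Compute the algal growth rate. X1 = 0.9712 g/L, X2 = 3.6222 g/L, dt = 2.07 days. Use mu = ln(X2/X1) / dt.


mu = ln(X2/X1) / dt
= ln(3.6222/0.9712) / 2.07
= 0.6359 per day

0.6359 per day


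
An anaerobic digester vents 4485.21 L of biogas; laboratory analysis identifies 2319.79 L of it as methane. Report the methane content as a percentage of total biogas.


CH4% = V_CH4 / V_total * 100
= 2319.79 / 4485.21 * 100
= 51.7209%

51.7209%


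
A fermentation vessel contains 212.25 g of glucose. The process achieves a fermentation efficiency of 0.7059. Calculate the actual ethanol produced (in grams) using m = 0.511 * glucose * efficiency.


Actual ethanol: m = 0.511 * 212.25 * 0.7059
m = 76.5617 g

76.5617 g


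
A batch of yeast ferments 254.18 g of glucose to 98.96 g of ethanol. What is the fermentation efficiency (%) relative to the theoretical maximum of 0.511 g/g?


Fermentation efficiency = (actual / (0.511 * glucose)) * 100
= (98.96 / (0.511 * 254.18)) * 100
= 76.1899%

76.1899%


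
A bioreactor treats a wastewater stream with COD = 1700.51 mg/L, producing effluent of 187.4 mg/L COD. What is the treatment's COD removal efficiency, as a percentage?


eta = (COD_in - COD_out) / COD_in * 100
= (1700.51 - 187.4) / 1700.51 * 100
= 88.9798%

88.9798%


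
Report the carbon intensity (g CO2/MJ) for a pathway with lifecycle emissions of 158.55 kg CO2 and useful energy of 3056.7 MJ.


CI = CO2 * 1000 / E
= 158.55 * 1000 / 3056.7
= 51.8697 g CO2/MJ

51.8697 g CO2/MJ


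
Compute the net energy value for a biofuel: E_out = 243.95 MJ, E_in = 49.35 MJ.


NEV = E_out - E_in
= 243.95 - 49.35
= 194.6000 MJ

194.6000 MJ


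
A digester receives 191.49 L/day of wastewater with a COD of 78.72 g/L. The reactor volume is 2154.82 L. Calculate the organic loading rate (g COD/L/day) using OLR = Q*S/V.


OLR = Q * S / V
= 191.49 * 78.72 / 2154.82
= 6.9955 g/L/day

6.9955 g/L/day


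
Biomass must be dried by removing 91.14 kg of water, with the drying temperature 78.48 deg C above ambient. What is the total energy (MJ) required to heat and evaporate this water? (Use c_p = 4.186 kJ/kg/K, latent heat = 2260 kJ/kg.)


E = m_water * (4.186 * dT + 2260) / 1000
= 91.14 * (4.186 * 78.48 + 2260) / 1000
= 235.9175 MJ

235.9175 MJ


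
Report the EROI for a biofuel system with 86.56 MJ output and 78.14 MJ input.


EROI = E_out / E_in
= 86.56 / 78.14
= 1.1078

1.1078


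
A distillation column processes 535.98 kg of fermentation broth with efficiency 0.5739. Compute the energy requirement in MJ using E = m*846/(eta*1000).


E = m * 846 / (eta * 1000)
= 535.98 * 846 / (0.5739 * 1000)
= 790.1012 MJ

790.1012 MJ


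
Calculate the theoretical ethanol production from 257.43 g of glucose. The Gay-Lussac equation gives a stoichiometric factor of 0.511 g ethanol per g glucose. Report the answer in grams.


Theoretical ethanol yield: m_EtOH = 0.511 * m_glucose
m_EtOH = 0.511 * 257.43 = 131.5467 g

131.5467 g


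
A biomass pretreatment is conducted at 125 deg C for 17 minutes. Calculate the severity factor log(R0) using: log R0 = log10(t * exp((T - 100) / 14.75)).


logR0 = log10(t * exp((T - 100) / 14.75))
= log10(17 * exp((125 - 100) / 14.75))
= 1.9665

1.9665


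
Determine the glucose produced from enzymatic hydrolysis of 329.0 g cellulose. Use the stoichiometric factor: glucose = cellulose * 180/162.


glucose = cellulose * 180/162
= 329.0 * 180/162
= 365.5556 g

365.5556 g


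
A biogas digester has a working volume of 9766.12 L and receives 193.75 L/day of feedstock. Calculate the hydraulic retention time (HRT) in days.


HRT = V / Q
= 9766.12 / 193.75
= 50.4058 days

50.4058 days


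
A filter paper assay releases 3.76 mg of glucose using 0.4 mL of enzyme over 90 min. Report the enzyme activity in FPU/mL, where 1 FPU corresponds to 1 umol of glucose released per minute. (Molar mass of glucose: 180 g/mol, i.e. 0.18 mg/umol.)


Activity = glucose_mg / (0.18 mg/umol * V_mL * t_min)
= 3.76 / (0.18 * 0.4 * 90)
= 0.5802 FPU/mL

0.5802 FPU/mL


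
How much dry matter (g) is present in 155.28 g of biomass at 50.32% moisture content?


Wd = Ww * (1 - MC/100)
= 155.28 * (1 - 50.32/100)
= 77.1431 g

77.1431 g


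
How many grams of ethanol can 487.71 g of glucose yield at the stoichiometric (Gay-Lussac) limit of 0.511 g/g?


Theoretical ethanol yield: m_EtOH = 0.511 * m_glucose
m_EtOH = 0.511 * 487.71 = 249.2198 g

249.2198 g


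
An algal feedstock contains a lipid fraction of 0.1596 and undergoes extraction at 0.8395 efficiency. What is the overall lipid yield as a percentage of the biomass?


Y = lipid_content * extraction_eff * 100
= 0.1596 * 0.8395 * 100
= 13.3984%

13.3984%


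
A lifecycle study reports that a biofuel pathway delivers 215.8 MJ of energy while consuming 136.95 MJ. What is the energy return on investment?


EROI = E_out / E_in
= 215.8 / 136.95
= 1.5758

1.5758


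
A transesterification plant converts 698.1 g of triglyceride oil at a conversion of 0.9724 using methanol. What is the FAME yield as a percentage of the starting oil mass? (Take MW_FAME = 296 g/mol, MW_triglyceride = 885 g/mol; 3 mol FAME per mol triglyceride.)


m_FAME = oil * conv * (3 * 296 / 885) = oil * conv * (888/885)
= 698.1 * 0.9724 * 888 / 885
= 681.1336 g
Y = m_FAME / oil * 100 = conv * (888/885) * 100
= 0.9724 * 888 / 885 * 100
= 97.57%

97.57%


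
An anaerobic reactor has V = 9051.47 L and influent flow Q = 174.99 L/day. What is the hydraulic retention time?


HRT = V / Q
= 9051.47 / 174.99
= 51.7256 days

51.7256 days


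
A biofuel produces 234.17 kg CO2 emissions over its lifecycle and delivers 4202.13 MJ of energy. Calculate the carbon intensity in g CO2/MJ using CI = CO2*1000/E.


CI = CO2 * 1000 / E
= 234.17 * 1000 / 4202.13
= 55.7265 g CO2/MJ

55.7265 g CO2/MJ


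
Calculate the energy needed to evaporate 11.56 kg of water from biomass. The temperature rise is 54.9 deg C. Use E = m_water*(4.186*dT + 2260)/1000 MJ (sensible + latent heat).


E = m_water * (4.186 * dT + 2260) / 1000
= 11.56 * (4.186 * 54.9 + 2260) / 1000
= 28.7822 MJ

28.7822 MJ


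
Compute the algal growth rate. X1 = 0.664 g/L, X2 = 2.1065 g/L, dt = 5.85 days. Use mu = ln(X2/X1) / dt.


mu = ln(X2/X1) / dt
= ln(2.1065/0.664) / 5.85
= 0.1974 per day

0.1974 per day


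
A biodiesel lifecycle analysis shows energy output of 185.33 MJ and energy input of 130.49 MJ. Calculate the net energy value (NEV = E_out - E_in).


NEV = E_out - E_in
= 185.33 - 130.49
= 54.8400 MJ

54.8400 MJ


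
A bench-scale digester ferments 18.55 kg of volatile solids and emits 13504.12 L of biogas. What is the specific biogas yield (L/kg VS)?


Y = V / VS
= 13504.12 / 18.55
= 727.9849 L/kg VS

727.9849 L/kg VS


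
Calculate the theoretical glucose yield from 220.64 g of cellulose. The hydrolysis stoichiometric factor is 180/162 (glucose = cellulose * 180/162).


glucose = cellulose * 180/162
= 220.64 * 180/162
= 245.1556 g

245.1556 g


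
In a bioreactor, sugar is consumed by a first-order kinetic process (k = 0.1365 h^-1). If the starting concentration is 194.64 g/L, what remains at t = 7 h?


S = S0 * exp(-k * t)
S = 194.64 * exp(-0.1365 * 7)
S = 74.8624 g/L

74.8624 g/L


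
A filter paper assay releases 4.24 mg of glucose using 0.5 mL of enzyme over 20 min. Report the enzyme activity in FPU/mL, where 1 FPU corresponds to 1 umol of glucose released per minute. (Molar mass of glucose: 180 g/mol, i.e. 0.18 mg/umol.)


Activity = glucose_mg / (0.18 mg/umol * V_mL * t_min)
= 4.24 / (0.18 * 0.5 * 20)
= 2.3556 FPU/mL

2.3556 FPU/mL


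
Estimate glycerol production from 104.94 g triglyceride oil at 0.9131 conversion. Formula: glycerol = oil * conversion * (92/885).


glycerol = oil * conv * (92/885)
= 104.94 * 0.9131 * 92 / 885
= 9.9610 g

9.9610 g


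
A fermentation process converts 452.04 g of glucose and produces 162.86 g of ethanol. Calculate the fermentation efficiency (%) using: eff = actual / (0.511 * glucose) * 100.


Fermentation efficiency = (actual / (0.511 * glucose)) * 100
= (162.86 / (0.511 * 452.04)) * 100
= 70.5045%

70.5045%


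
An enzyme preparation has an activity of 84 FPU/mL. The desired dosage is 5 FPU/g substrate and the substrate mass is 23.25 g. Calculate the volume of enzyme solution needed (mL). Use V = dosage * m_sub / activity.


V = dosage * m_sub / activity
V = 5 * 23.25 / 84
V = 1.3839 mL

1.3839 mL


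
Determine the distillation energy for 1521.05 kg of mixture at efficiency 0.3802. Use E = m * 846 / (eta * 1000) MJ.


E = m * 846 / (eta * 1000)
= 1521.05 * 846 / (0.3802 * 1000)
= 3384.5563 MJ

3384.5563 MJ


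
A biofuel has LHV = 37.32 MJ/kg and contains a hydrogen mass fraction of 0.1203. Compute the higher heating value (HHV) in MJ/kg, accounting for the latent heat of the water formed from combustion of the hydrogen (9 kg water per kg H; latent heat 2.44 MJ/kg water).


HHV = LHV + H_frac * 9 * 2.44
= 37.32 + 0.1203 * 9 * 2.44
= 39.9618 MJ/kg

39.9618 MJ/kg


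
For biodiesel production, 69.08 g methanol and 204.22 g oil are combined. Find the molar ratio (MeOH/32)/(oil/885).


Molar ratio = n_MeOH / n_oil = (MeOH/32) / (oil/885) = (MeOH * 885) / (32 * oil)
= (69.08 * 885) / (32 * 204.22)
= 9.3551

9.3551


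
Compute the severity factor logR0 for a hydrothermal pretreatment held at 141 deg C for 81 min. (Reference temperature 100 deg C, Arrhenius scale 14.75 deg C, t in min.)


logR0 = log10(t * exp((T - 100) / 14.75))
= log10(81 * exp((141 - 100) / 14.75))
= 3.1157

3.1157


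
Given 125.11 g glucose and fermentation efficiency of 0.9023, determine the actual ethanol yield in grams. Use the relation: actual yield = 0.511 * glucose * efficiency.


Actual ethanol: m = 0.511 * 125.11 * 0.9023
m = 57.6851 g

57.6851 g


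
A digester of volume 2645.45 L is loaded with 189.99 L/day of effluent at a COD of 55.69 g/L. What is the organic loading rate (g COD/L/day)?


OLR = Q * S / V
= 189.99 * 55.69 / 2645.45
= 3.9995 g/L/day

3.9995 g/L/day


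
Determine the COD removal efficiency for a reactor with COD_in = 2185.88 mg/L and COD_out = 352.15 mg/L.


eta = (COD_in - COD_out) / COD_in * 100
= (2185.88 - 352.15) / 2185.88 * 100
= 83.8898%

83.8898%


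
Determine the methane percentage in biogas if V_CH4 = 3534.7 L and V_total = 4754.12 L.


CH4% = V_CH4 / V_total * 100
= 3534.7 / 4754.12 * 100
= 74.3502%

74.3502%


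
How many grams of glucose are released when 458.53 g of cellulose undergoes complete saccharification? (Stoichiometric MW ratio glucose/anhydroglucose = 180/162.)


glucose = cellulose * 180/162
= 458.53 * 180/162
= 509.4778 g

509.4778 g


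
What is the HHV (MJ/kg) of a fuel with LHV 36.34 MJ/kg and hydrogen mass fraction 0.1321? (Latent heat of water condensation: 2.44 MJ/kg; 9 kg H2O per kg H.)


HHV = LHV + H_frac * 9 * 2.44
= 36.34 + 0.1321 * 9 * 2.44
= 39.2409 MJ/kg

39.2409 MJ/kg


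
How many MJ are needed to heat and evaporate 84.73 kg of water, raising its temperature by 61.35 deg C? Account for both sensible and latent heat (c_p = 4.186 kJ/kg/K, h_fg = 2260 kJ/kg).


E = m_water * (4.186 * dT + 2260) / 1000
= 84.73 * (4.186 * 61.35 + 2260) / 1000
= 213.2494 MJ

213.2494 MJ


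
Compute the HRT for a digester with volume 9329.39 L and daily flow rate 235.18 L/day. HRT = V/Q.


HRT = V / Q
= 9329.39 / 235.18
= 39.6691 days

39.6691 days


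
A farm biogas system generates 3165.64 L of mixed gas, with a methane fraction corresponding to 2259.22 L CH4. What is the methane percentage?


CH4% = V_CH4 / V_total * 100
= 2259.22 / 3165.64 * 100
= 71.3669%

71.3669%


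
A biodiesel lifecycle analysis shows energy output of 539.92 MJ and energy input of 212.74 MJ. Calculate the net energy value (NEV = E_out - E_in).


NEV = E_out - E_in
= 539.92 - 212.74
= 327.1800 MJ

327.1800 MJ


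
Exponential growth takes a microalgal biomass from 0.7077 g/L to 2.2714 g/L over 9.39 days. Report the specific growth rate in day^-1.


mu = ln(X2/X1) / dt
= ln(2.2714/0.7077) / 9.39
= 0.1242 per day

0.1242 per day


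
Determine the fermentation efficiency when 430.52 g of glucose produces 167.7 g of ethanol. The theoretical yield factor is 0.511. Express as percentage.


Fermentation efficiency = (actual / (0.511 * glucose)) * 100
= (167.7 / (0.511 * 430.52)) * 100
= 76.2288%

76.2288%


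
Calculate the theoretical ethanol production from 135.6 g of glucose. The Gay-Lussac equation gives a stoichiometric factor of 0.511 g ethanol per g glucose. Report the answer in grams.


Theoretical ethanol yield: m_EtOH = 0.511 * m_glucose
m_EtOH = 0.511 * 135.6 = 69.2916 g

69.2916 g


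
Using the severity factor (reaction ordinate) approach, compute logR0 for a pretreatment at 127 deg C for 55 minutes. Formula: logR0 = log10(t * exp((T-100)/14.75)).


logR0 = log10(t * exp((T - 100) / 14.75))
= log10(55 * exp((127 - 100) / 14.75))
= 2.5353

2.5353


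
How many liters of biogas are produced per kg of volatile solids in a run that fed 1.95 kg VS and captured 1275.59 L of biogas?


Y = V / VS
= 1275.59 / 1.95
= 654.1487 L/kg VS

654.1487 L/kg VS


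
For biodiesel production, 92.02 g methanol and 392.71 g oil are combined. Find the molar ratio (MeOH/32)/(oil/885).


Molar ratio = n_MeOH / n_oil = (MeOH/32) / (oil/885) = (MeOH * 885) / (32 * oil)
= (92.02 * 885) / (32 * 392.71)
= 6.4804

6.4804


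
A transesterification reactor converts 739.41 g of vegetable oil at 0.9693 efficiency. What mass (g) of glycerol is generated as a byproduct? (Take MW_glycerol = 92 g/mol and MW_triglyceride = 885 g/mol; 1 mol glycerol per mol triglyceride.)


glycerol = oil * conv * (92/885)
= 739.41 * 0.9693 * 92 / 885
= 74.5055 g

74.5055 g


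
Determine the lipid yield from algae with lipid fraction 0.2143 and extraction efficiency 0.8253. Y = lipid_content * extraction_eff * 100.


Y = lipid_content * extraction_eff * 100
= 0.2143 * 0.8253 * 100
= 17.6862%

17.6862%


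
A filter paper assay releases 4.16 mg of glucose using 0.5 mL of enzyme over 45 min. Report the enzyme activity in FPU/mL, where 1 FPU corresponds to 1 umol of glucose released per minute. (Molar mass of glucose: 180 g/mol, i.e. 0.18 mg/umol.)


Activity = glucose_mg / (0.18 mg/umol * V_mL * t_min)
= 4.16 / (0.18 * 0.5 * 45)
= 1.0272 FPU/mL

1.0272 FPU/mL


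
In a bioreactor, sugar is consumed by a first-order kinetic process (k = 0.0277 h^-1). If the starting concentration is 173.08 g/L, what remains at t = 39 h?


S = S0 * exp(-k * t)
S = 173.08 * exp(-0.0277 * 39)
S = 58.7596 g/L

58.7596 g/L


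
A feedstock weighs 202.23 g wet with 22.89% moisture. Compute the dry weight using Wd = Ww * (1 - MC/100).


Wd = Ww * (1 - MC/100)
= 202.23 * (1 - 22.89/100)
= 155.9396 g

155.9396 g


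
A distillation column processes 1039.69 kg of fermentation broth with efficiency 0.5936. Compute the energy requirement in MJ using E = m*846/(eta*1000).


E = m * 846 / (eta * 1000)
= 1039.69 * 846 / (0.5936 * 1000)
= 1481.7684 MJ

1481.7684 MJ


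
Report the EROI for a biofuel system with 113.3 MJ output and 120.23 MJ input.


EROI = E_out / E_in
= 113.3 / 120.23
= 0.9424

0.9424


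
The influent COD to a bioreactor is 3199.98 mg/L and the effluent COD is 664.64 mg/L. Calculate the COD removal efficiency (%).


eta = (COD_in - COD_out) / COD_in * 100
= (3199.98 - 664.64) / 3199.98 * 100
= 79.2299%

79.2299%


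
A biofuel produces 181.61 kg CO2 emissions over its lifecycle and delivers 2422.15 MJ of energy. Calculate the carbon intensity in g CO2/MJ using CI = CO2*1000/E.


CI = CO2 * 1000 / E
= 181.61 * 1000 / 2422.15
= 74.9788 g CO2/MJ

74.9788 g CO2/MJ


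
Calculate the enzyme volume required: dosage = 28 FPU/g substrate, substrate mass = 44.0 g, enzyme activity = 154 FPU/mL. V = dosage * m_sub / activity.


V = dosage * m_sub / activity
V = 28 * 44.0 / 154
V = 8.0000 mL

8.0000 mL


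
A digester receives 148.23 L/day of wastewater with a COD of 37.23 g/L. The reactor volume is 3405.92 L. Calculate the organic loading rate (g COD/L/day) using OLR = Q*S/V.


OLR = Q * S / V
= 148.23 * 37.23 / 3405.92
= 1.6203 g/L/day

1.6203 g/L/day


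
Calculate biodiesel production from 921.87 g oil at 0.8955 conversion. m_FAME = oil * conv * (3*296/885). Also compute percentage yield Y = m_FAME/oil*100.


m_FAME = oil * conv * (3 * 296 / 885) = oil * conv * (888/885)
= 921.87 * 0.8955 * 888 / 885
= 828.3330 g
Y = m_FAME / oil * 100 = conv * (888/885) * 100
= 0.8955 * 888 / 885 * 100
= 89.85%

828.3330 g FAME; Y = 89.85%


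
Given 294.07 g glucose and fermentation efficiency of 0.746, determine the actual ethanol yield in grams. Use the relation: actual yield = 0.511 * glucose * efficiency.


Actual ethanol: m = 0.511 * 294.07 * 0.746
m = 112.1012 g

112.1012 g


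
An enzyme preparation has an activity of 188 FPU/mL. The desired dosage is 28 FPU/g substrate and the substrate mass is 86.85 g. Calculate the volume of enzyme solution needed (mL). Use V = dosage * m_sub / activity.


V = dosage * m_sub / activity
V = 28 * 86.85 / 188
V = 12.9351 mL

12.9351 mL


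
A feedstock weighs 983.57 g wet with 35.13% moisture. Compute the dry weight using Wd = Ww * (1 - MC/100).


Wd = Ww * (1 - MC/100)
= 983.57 * (1 - 35.13/100)
= 638.0419 g

638.0419 g


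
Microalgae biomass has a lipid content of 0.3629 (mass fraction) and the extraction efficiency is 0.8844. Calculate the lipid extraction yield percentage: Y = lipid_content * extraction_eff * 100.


Y = lipid_content * extraction_eff * 100
= 0.3629 * 0.8844 * 100
= 32.0949%

32.0949%


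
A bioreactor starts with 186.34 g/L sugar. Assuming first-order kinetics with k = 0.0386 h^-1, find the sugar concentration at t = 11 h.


S = S0 * exp(-k * t)
S = 186.34 * exp(-0.0386 * 11)
S = 121.8722 g/L

121.8722 g/L


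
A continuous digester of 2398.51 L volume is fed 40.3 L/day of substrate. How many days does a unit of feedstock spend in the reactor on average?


HRT = V / Q
= 2398.51 / 40.3
= 59.5164 days

59.5164 days


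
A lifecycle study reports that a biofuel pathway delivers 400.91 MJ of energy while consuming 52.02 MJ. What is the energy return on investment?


EROI = E_out / E_in
= 400.91 / 52.02
= 7.7068

7.7068


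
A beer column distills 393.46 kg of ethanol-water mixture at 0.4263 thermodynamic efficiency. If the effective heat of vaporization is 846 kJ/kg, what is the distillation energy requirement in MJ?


E = m * 846 / (eta * 1000)
= 393.46 * 846 / (0.4263 * 1000)
= 780.8284 MJ

780.8284 MJ


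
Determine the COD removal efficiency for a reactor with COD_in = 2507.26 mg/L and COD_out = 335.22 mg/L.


eta = (COD_in - COD_out) / COD_in * 100
= (2507.26 - 335.22) / 2507.26 * 100
= 86.6300%

86.6300%


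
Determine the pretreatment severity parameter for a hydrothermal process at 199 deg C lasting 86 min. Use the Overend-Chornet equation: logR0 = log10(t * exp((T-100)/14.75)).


logR0 = log10(t * exp((T - 100) / 14.75))
= log10(86 * exp((199 - 100) / 14.75))
= 4.8494

4.8494


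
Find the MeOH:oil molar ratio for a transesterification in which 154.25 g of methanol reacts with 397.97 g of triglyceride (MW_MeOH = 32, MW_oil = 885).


Molar ratio = n_MeOH / n_oil = (MeOH/32) / (oil/885) = (MeOH * 885) / (32 * oil)
= (154.25 * 885) / (32 * 397.97)
= 10.7193

10.7193


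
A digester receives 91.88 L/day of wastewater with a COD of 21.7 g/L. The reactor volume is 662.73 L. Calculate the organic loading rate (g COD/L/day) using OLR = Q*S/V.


OLR = Q * S / V
= 91.88 * 21.7 / 662.73
= 3.0085 g/L/day

3.0085 g/L/day


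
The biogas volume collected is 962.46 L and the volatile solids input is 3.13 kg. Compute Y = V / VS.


Y = V / VS
= 962.46 / 3.13
= 307.4952 L/kg VS

307.4952 L/kg VS


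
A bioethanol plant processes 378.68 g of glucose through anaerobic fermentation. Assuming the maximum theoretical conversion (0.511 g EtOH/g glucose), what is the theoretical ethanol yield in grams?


Theoretical ethanol yield: m_EtOH = 0.511 * m_glucose
m_EtOH = 0.511 * 378.68 = 193.5055 g

193.5055 g


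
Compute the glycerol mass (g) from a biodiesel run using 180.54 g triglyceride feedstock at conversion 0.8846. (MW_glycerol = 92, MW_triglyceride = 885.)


glycerol = oil * conv * (92/885)
= 180.54 * 0.8846 * 92 / 885
= 16.6022 g

16.6022 g


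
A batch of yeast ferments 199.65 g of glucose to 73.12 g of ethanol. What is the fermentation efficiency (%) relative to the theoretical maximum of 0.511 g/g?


Fermentation efficiency = (actual / (0.511 * glucose)) * 100
= (73.12 / (0.511 * 199.65)) * 100
= 71.6714%

71.6714%


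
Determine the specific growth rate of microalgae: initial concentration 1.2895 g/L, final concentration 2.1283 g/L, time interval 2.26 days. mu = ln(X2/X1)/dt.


mu = ln(X2/X1) / dt
= ln(2.1283/1.2895) / 2.26
= 0.2217 per day

0.2217 per day


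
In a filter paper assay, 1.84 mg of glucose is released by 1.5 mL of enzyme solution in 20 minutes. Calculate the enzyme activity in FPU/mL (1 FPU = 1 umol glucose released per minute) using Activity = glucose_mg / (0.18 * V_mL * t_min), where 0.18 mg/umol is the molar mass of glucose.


Activity = glucose_mg / (0.18 mg/umol * V_mL * t_min)
= 1.84 / (0.18 * 1.5 * 20)
= 0.3407 FPU/mL

0.3407 FPU/mL


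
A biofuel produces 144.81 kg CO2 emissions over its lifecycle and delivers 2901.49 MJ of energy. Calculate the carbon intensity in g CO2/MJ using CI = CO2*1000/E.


CI = CO2 * 1000 / E
= 144.81 * 1000 / 2901.49
= 49.9088 g CO2/MJ

49.9088 g CO2/MJ


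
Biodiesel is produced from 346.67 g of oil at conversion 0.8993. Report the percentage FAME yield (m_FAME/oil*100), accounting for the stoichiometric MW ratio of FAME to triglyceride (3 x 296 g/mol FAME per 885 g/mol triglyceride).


m_FAME = oil * conv * (3 * 296 / 885) = oil * conv * (888/885)
= 346.67 * 0.8993 * 888 / 885
= 312.8171 g
Y = m_FAME / oil * 100 = conv * (888/885) * 100
= 0.8993 * 888 / 885 * 100
= 90.23%

90.23%


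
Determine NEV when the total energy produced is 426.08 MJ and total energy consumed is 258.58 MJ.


NEV = E_out - E_in
= 426.08 - 258.58
= 167.5000 MJ

167.5000 MJ


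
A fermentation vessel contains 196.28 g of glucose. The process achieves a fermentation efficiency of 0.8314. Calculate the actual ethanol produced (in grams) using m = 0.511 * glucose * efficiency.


Actual ethanol: m = 0.511 * 196.28 * 0.8314
m = 83.3887 g

83.3887 g


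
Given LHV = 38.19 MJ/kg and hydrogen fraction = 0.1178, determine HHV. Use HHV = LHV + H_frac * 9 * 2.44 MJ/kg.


HHV = LHV + H_frac * 9 * 2.44
= 38.19 + 0.1178 * 9 * 2.44
= 40.7769 MJ/kg

40.7769 MJ/kg


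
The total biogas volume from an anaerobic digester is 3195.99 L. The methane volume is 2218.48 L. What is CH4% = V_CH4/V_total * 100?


CH4% = V_CH4 / V_total * 100
= 2218.48 / 3195.99 * 100
= 69.4145%

69.4145%


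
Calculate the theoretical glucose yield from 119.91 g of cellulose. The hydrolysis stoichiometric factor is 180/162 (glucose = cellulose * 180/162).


glucose = cellulose * 180/162
= 119.91 * 180/162
= 133.2333 g

133.2333 g


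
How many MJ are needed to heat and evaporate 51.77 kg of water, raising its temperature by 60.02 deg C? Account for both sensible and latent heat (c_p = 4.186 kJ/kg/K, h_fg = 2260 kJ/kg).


E = m_water * (4.186 * dT + 2260) / 1000
= 51.77 * (4.186 * 60.02 + 2260) / 1000
= 130.0071 MJ

130.0071 MJ


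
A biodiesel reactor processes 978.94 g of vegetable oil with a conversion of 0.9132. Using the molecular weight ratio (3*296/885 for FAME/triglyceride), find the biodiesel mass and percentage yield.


m_FAME = oil * conv * (3 * 296 / 885) = oil * conv * (888/885)
= 978.94 * 0.9132 * 888 / 885
= 896.9984 g
Y = m_FAME / oil * 100 = conv * (888/885) * 100
= 0.9132 * 888 / 885 * 100
= 91.63%

896.9984 g FAME; Y = 91.63%


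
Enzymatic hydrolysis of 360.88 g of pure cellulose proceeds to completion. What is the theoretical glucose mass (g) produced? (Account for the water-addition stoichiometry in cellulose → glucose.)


glucose = cellulose * 180/162
= 360.88 * 180/162
= 400.9778 g

400.9778 g


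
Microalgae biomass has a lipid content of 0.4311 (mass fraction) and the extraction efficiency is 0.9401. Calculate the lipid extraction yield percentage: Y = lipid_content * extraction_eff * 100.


Y = lipid_content * extraction_eff * 100
= 0.4311 * 0.9401 * 100
= 40.5277%

40.5277%


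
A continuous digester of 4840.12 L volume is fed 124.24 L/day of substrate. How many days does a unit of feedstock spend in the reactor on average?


HRT = V / Q
= 4840.12 / 124.24
= 38.9578 days

38.9578 days


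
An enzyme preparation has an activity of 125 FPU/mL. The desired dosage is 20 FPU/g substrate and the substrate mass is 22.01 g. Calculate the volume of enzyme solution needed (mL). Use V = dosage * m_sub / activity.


V = dosage * m_sub / activity
V = 20 * 22.01 / 125
V = 3.5216 mL

3.5216 mL


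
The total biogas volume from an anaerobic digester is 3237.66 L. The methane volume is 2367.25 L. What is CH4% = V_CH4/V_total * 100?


CH4% = V_CH4 / V_total * 100
= 2367.25 / 3237.66 * 100
= 73.1161%

73.1161%


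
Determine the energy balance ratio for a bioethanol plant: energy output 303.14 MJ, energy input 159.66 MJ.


EROI = E_out / E_in
= 303.14 / 159.66
= 1.8987

1.8987


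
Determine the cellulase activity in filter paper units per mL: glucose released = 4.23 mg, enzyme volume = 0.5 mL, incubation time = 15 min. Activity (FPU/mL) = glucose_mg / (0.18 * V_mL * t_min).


Activity = glucose_mg / (0.18 mg/umol * V_mL * t_min)
= 4.23 / (0.18 * 0.5 * 15)
= 3.1333 FPU/mL

3.1333 FPU/mL


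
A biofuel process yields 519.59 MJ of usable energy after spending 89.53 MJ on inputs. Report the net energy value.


NEV = E_out - E_in
= 519.59 - 89.53
= 430.0600 MJ

430.0600 MJ


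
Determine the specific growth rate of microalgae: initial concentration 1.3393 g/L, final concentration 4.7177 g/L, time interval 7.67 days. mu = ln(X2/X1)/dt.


mu = ln(X2/X1) / dt
= ln(4.7177/1.3393) / 7.67
= 0.1642 per day

0.1642 per day


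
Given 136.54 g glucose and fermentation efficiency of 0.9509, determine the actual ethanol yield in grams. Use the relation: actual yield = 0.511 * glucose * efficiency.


Actual ethanol: m = 0.511 * 136.54 * 0.9509
m = 66.3461 g

66.3461 g


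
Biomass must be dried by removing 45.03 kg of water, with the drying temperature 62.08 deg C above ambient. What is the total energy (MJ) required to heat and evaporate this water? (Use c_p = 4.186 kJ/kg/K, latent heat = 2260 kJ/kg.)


E = m_water * (4.186 * dT + 2260) / 1000
= 45.03 * (4.186 * 62.08 + 2260) / 1000
= 113.4696 MJ

113.4696 MJ


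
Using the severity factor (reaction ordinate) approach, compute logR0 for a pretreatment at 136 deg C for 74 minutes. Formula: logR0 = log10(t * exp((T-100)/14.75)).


logR0 = log10(t * exp((T - 100) / 14.75))
= log10(74 * exp((136 - 100) / 14.75))
= 2.9292

2.9292


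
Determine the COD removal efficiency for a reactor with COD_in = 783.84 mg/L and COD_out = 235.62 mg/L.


eta = (COD_in - COD_out) / COD_in * 100
= (783.84 - 235.62) / 783.84 * 100
= 69.9403%

69.9403%


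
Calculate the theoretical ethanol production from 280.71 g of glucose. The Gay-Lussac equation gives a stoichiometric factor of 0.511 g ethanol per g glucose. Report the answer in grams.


Theoretical ethanol yield: m_EtOH = 0.511 * m_glucose
m_EtOH = 0.511 * 280.71 = 143.4428 g

143.4428 g


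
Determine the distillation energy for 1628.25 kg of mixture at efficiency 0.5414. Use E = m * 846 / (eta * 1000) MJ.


E = m * 846 / (eta * 1000)
= 1628.25 * 846 / (0.5414 * 1000)
= 2544.3286 MJ

2544.3286 MJ


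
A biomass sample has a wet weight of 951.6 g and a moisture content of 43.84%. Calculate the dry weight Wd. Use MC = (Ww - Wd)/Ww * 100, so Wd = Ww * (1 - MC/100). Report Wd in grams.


Wd = Ww * (1 - MC/100)
= 951.6 * (1 - 43.84/100)
= 534.4186 g

534.4186 g


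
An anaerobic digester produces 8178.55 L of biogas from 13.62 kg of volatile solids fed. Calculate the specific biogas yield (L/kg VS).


Y = V / VS
= 8178.55 / 13.62
= 600.4809 L/kg VS

600.4809 L/kg VS


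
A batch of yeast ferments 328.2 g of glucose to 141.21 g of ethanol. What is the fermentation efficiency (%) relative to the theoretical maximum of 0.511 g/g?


Fermentation efficiency = (actual / (0.511 * glucose)) * 100
= (141.21 / (0.511 * 328.2)) * 100
= 84.1988%

84.1988%


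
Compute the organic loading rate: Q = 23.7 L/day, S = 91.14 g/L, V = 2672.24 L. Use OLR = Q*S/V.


OLR = Q * S / V
= 23.7 * 91.14 / 2672.24
= 0.8083 g/L/day

0.8083 g/L/day


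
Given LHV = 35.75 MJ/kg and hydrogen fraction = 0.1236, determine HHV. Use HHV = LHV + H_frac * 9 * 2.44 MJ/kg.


HHV = LHV + H_frac * 9 * 2.44
= 35.75 + 0.1236 * 9 * 2.44
= 38.4643 MJ/kg

38.4643 MJ/kg


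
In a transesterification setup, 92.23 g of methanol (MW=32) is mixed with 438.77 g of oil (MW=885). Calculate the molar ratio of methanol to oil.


Molar ratio = n_MeOH / n_oil = (MeOH/32) / (oil/885) = (MeOH * 885) / (32 * oil)
= (92.23 * 885) / (32 * 438.77)
= 5.8134

5.8134


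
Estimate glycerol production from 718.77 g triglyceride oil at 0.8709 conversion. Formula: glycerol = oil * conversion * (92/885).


glycerol = oil * conv * (92/885)
= 718.77 * 0.8709 * 92 / 885
= 65.0733 g

65.0733 g


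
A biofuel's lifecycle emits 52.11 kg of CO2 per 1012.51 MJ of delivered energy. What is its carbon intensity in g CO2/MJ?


CI = CO2 * 1000 / E
= 52.11 * 1000 / 1012.51
= 51.4662 g CO2/MJ

51.4662 g CO2/MJ


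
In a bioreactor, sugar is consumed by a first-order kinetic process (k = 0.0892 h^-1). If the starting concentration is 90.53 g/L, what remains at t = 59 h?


S = S0 * exp(-k * t)
S = 90.53 * exp(-0.0892 * 59)
S = 0.4690 g/L

0.4690 g/L


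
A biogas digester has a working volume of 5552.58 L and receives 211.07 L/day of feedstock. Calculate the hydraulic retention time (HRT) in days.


HRT = V / Q
= 5552.58 / 211.07
= 26.3068 days

26.3068 days


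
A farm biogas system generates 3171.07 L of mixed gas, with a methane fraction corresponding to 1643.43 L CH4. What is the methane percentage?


CH4% = V_CH4 / V_total * 100
= 1643.43 / 3171.07 * 100
= 51.8257%

51.8257%


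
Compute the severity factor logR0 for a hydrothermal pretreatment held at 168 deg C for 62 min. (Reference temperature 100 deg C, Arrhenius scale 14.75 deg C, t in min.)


logR0 = log10(t * exp((T - 100) / 14.75))
= log10(62 * exp((168 - 100) / 14.75))
= 3.7946

3.7946


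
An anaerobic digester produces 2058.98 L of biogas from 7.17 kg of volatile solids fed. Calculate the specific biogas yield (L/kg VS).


Y = V / VS
= 2058.98 / 7.17
= 287.1660 L/kg VS

287.1660 L/kg VS


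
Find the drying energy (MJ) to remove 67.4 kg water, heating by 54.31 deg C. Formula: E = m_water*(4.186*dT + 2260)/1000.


E = m_water * (4.186 * dT + 2260) / 1000
= 67.4 * (4.186 * 54.31 + 2260) / 1000
= 167.6468 MJ

167.6468 MJ


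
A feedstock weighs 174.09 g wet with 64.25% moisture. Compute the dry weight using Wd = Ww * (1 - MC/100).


Wd = Ww * (1 - MC/100)
= 174.09 * (1 - 64.25/100)
= 62.2372 g

62.2372 g


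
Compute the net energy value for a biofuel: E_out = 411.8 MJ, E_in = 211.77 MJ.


NEV = E_out - E_in
= 411.8 - 211.77
= 200.0300 MJ

200.0300 MJ


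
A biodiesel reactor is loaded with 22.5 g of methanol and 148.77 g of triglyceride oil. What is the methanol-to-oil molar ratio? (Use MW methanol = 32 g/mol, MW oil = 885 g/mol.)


Molar ratio = n_MeOH / n_oil = (MeOH/32) / (oil/885) = (MeOH * 885) / (32 * oil)
= (22.5 * 885) / (32 * 148.77)
= 4.1827

4.1827


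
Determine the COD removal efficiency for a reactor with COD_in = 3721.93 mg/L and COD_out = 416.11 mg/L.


eta = (COD_in - COD_out) / COD_in * 100
= (3721.93 - 416.11) / 3721.93 * 100
= 88.8200%

88.8200%


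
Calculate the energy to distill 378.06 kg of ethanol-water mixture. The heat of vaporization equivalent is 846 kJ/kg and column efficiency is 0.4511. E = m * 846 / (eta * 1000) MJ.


E = m * 846 / (eta * 1000)
= 378.06 * 846 / (0.4511 * 1000)
= 709.0196 MJ

709.0196 MJ


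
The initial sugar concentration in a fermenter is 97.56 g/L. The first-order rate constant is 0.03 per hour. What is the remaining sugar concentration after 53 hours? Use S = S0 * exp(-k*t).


S = S0 * exp(-k * t)
S = 97.56 * exp(-0.03 * 53)
S = 19.8950 g/L

19.8950 g/L


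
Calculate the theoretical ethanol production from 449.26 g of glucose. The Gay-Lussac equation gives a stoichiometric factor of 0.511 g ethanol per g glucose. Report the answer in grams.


Theoretical ethanol yield: m_EtOH = 0.511 * m_glucose
m_EtOH = 0.511 * 449.26 = 229.5719 g

229.5719 g


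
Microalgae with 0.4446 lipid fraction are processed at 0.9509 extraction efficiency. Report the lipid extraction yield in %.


Y = lipid_content * extraction_eff * 100
= 0.4446 * 0.9509 * 100
= 42.2770%

42.2770%


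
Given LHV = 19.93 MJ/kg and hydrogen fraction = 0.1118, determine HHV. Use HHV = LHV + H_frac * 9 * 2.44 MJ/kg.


HHV = LHV + H_frac * 9 * 2.44
= 19.93 + 0.1118 * 9 * 2.44
= 22.3851 MJ/kg

22.3851 MJ/kg


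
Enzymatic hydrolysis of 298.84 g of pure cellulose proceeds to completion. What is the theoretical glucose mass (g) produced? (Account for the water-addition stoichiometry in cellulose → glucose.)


glucose = cellulose * 180/162
= 298.84 * 180/162
= 332.0444 g

332.0444 g


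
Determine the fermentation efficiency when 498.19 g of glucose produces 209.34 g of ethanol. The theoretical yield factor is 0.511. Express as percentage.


Fermentation efficiency = (actual / (0.511 * glucose)) * 100
= (209.34 / (0.511 * 498.19)) * 100
= 82.2311%

82.2311%


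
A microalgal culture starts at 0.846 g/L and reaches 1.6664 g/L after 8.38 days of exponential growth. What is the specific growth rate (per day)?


mu = ln(X2/X1) / dt
= ln(1.6664/0.846) / 8.38
= 0.0809 per day

0.0809 per day


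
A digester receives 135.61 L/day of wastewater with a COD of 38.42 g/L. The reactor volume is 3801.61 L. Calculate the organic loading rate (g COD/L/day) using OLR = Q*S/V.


OLR = Q * S / V
= 135.61 * 38.42 / 3801.61
= 1.3705 g/L/day

1.3705 g/L/day


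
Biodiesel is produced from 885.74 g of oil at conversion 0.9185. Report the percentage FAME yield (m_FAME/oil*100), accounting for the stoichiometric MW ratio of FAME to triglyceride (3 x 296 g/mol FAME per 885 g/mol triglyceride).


m_FAME = oil * conv * (3 * 296 / 885) = oil * conv * (888/885)
= 885.74 * 0.9185 * 888 / 885
= 816.3100 g
Y = m_FAME / oil * 100 = conv * (888/885) * 100
= 0.9185 * 888 / 885 * 100
= 92.16%

92.16%


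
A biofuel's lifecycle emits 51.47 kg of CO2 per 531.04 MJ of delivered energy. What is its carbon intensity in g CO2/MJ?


CI = CO2 * 1000 / E
= 51.47 * 1000 / 531.04
= 96.9230 g CO2/MJ

96.9230 g CO2/MJ


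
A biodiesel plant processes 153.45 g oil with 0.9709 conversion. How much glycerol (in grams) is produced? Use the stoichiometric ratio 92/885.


glycerol = oil * conv * (92/885)
= 153.45 * 0.9709 * 92 / 885
= 15.4877 g

15.4877 g


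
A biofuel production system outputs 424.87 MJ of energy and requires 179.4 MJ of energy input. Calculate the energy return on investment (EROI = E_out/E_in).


EROI = E_out / E_in
= 424.87 / 179.4
= 2.3683

2.3683
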